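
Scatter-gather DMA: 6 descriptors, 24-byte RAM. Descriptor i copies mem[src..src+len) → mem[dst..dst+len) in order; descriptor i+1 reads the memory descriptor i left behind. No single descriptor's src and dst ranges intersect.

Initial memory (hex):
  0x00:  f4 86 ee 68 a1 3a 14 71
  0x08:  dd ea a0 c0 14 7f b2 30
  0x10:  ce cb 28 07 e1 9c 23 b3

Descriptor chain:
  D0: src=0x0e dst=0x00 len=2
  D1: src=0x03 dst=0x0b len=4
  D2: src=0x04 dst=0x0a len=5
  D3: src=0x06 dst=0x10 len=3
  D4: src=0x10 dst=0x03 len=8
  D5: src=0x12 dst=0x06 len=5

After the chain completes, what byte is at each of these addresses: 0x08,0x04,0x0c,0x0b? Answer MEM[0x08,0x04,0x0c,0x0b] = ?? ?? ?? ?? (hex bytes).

MEM[0x08,0x04,0x0c,0x0b] = e1 71 14 3a

  after D0: wrote 2B at 0x00 = b230
  after D1: wrote 4B at 0x0b = 68a13a14
  after D2: wrote 5B at 0x0a = a13a1471dd
  after D3: wrote 3B at 0x10 = 1471dd
  after D4: wrote 8B at 0x03 = 1471dd07e19c23b3
  after D5: wrote 5B at 0x06 = dd07e19c23
query mem[0x08]=0xe1, mem[0x04]=0x71, mem[0x0c]=0x14, mem[0x0b]=0x3a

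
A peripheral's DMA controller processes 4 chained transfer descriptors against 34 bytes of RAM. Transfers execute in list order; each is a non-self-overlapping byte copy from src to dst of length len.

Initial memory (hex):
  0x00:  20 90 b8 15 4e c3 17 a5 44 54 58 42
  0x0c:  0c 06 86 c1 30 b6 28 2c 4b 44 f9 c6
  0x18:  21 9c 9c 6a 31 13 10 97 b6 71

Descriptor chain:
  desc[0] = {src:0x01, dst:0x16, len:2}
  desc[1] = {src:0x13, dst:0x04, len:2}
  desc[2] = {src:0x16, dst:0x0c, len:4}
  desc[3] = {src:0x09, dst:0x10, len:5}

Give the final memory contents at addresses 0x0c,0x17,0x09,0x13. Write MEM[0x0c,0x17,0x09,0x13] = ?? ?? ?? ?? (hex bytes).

[0] 0x01->0x16 len=2 : 90 b8
[1] 0x13->0x04 len=2 : 2c 4b
[2] 0x16->0x0c len=4 : 90 b8 21 9c
[3] 0x09->0x10 len=5 : 54 58 42 90 b8
query mem[0x0c]=0x90, mem[0x17]=0xb8, mem[0x09]=0x54, mem[0x13]=0x90

MEM[0x0c,0x17,0x09,0x13] = 90 b8 54 90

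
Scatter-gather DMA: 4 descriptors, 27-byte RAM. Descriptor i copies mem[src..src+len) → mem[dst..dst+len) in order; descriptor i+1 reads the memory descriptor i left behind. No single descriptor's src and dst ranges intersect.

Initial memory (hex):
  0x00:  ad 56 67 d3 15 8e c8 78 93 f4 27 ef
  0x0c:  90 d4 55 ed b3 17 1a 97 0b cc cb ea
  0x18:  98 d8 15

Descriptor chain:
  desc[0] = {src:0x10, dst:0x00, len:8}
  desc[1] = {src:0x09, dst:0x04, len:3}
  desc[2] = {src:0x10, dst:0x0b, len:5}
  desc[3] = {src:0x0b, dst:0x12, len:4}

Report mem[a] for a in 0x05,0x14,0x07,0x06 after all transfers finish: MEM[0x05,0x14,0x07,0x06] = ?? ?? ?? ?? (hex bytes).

D0: mem[0x00..0x07] <- [b3 17 1a 97 0b cc cb ea]
D1: mem[0x04..0x06] <- [f4 27 ef]
D2: mem[0x0b..0x0f] <- [b3 17 1a 97 0b]
D3: mem[0x12..0x15] <- [b3 17 1a 97]
query mem[0x05]=0x27, mem[0x14]=0x1a, mem[0x07]=0xea, mem[0x06]=0xef

MEM[0x05,0x14,0x07,0x06] = 27 1a ea ef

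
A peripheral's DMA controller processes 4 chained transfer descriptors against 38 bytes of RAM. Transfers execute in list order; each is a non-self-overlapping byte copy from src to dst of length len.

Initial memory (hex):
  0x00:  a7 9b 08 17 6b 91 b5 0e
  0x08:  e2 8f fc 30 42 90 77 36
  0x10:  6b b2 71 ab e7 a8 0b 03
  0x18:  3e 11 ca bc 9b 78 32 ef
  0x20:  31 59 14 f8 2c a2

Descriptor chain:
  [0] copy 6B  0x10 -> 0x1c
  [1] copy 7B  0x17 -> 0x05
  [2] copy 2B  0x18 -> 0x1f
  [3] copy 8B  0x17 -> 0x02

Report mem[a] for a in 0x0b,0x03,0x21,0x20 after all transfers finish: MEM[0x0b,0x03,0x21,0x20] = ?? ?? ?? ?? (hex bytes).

[0] 0x10->0x1c len=6 : 6b b2 71 ab e7 a8
[1] 0x17->0x05 len=7 : 03 3e 11 ca bc 6b b2
[2] 0x18->0x1f len=2 : 3e 11
[3] 0x17->0x02 len=8 : 03 3e 11 ca bc 6b b2 71
query mem[0x0b]=0xb2, mem[0x03]=0x3e, mem[0x21]=0xa8, mem[0x20]=0x11

MEM[0x0b,0x03,0x21,0x20] = b2 3e a8 11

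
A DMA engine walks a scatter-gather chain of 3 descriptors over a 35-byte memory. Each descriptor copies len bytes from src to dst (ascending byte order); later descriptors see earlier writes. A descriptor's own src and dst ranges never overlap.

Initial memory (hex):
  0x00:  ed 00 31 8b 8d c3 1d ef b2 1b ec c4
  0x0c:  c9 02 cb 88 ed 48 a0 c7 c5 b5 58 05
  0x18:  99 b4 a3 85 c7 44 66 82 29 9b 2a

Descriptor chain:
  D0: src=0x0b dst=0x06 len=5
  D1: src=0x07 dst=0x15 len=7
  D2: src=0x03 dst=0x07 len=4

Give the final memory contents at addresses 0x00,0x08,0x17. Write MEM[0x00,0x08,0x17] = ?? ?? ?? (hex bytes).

MEM[0x00,0x08,0x17] = ed 8d cb

  after D0: wrote 5B at 0x06 = c4c902cb88
  after D1: wrote 7B at 0x15 = c902cb88c4c902
  after D2: wrote 4B at 0x07 = 8b8dc3c4
query mem[0x00]=0xed, mem[0x08]=0x8d, mem[0x17]=0xcb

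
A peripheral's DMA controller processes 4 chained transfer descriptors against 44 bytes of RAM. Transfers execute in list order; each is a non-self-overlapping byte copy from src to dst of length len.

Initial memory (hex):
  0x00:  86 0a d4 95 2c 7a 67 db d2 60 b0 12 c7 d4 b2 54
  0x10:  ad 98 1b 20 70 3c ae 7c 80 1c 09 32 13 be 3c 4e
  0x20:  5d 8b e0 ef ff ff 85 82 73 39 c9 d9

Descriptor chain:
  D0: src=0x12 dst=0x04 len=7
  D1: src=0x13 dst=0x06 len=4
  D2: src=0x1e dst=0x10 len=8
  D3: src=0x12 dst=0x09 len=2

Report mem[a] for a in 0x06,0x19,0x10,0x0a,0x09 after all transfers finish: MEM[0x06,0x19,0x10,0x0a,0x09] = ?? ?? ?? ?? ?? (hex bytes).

#0 dst[0x04+7] := {0x1b,0x20,0x70,0x3c,0xae,0x7c,0x80}
#1 dst[0x06+4] := {0x20,0x70,0x3c,0xae}
#2 dst[0x10+8] := {0x3c,0x4e,0x5d,0x8b,0xe0,0xef,0xff,0xff}
#3 dst[0x09+2] := {0x5d,0x8b}
query mem[0x06]=0x20, mem[0x19]=0x1c, mem[0x10]=0x3c, mem[0x0a]=0x8b, mem[0x09]=0x5d

MEM[0x06,0x19,0x10,0x0a,0x09] = 20 1c 3c 8b 5d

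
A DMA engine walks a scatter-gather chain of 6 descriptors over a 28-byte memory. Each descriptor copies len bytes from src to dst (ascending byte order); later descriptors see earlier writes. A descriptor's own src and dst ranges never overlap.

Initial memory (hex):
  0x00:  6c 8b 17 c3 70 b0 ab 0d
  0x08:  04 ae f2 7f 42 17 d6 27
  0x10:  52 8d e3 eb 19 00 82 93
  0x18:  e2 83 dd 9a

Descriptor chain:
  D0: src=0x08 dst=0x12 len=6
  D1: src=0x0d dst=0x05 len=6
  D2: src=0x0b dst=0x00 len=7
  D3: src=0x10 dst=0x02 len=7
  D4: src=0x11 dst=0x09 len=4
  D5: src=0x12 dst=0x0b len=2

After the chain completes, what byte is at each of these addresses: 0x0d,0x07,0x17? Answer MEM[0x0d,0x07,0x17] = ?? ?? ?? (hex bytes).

MEM[0x0d,0x07,0x17] = 17 7f 17

#0 dst[0x12+6] := {0x04,0xae,0xf2,0x7f,0x42,0x17}
#1 dst[0x05+6] := {0x17,0xd6,0x27,0x52,0x8d,0x04}
#2 dst[0x00+7] := {0x7f,0x42,0x17,0xd6,0x27,0x52,0x8d}
#3 dst[0x02+7] := {0x52,0x8d,0x04,0xae,0xf2,0x7f,0x42}
#4 dst[0x09+4] := {0x8d,0x04,0xae,0xf2}
#5 dst[0x0b+2] := {0x04,0xae}
query mem[0x0d]=0x17, mem[0x07]=0x7f, mem[0x17]=0x17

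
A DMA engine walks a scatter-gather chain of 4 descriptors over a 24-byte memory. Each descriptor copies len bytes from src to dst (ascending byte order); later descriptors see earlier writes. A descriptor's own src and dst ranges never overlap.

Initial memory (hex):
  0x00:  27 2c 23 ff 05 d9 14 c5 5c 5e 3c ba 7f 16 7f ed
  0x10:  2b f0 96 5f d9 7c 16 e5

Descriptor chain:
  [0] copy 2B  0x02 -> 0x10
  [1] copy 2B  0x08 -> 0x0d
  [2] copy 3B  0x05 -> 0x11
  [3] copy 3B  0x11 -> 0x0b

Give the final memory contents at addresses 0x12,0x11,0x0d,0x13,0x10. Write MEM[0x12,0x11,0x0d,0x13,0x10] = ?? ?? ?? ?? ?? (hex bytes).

MEM[0x12,0x11,0x0d,0x13,0x10] = 14 d9 c5 c5 23

#0 dst[0x10+2] := {0x23,0xff}
#1 dst[0x0d+2] := {0x5c,0x5e}
#2 dst[0x11+3] := {0xd9,0x14,0xc5}
#3 dst[0x0b+3] := {0xd9,0x14,0xc5}
query mem[0x12]=0x14, mem[0x11]=0xd9, mem[0x0d]=0xc5, mem[0x13]=0xc5, mem[0x10]=0x23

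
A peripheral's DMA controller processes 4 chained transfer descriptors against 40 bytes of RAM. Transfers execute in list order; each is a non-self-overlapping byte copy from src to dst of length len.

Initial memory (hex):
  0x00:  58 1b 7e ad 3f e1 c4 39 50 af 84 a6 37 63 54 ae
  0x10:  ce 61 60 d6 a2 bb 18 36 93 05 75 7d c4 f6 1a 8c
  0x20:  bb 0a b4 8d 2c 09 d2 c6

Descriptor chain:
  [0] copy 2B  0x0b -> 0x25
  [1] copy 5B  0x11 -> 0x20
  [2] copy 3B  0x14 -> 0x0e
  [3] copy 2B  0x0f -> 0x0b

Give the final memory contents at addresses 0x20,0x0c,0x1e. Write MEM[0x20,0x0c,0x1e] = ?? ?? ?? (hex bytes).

MEM[0x20,0x0c,0x1e] = 61 18 1a

[0] 0x0b->0x25 len=2 : a6 37
[1] 0x11->0x20 len=5 : 61 60 d6 a2 bb
[2] 0x14->0x0e len=3 : a2 bb 18
[3] 0x0f->0x0b len=2 : bb 18
query mem[0x20]=0x61, mem[0x0c]=0x18, mem[0x1e]=0x1a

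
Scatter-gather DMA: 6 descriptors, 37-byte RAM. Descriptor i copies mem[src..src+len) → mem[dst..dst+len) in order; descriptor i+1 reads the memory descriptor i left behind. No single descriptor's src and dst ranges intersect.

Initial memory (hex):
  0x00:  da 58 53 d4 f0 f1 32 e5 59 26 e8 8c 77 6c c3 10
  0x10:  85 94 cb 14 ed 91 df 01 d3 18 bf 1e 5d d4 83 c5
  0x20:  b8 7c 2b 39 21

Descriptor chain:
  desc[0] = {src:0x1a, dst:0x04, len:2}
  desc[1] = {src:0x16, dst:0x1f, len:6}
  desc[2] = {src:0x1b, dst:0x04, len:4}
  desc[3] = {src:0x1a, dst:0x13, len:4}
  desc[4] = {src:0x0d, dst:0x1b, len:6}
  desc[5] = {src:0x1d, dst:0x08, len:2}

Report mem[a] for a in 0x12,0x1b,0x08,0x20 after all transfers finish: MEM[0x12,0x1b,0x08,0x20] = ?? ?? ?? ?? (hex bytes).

MEM[0x12,0x1b,0x08,0x20] = cb 6c 10 cb

  after D0: wrote 2B at 0x04 = bf1e
  after D1: wrote 6B at 0x1f = df01d318bf1e
  after D2: wrote 4B at 0x04 = 1e5dd483
  after D3: wrote 4B at 0x13 = bf1e5dd4
  after D4: wrote 6B at 0x1b = 6cc3108594cb
  after D5: wrote 2B at 0x08 = 1085
query mem[0x12]=0xcb, mem[0x1b]=0x6c, mem[0x08]=0x10, mem[0x20]=0xcb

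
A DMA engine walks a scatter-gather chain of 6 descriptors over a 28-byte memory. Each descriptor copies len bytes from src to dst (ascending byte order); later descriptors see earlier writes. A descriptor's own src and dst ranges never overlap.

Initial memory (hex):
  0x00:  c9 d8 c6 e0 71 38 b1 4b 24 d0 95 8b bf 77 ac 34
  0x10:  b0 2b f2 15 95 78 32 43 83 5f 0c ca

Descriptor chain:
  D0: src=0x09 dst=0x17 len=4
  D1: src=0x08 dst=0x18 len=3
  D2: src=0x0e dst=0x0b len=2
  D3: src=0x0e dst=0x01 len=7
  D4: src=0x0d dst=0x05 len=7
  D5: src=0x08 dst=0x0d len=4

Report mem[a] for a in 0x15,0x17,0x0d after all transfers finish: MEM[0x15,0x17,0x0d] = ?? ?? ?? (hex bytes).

MEM[0x15,0x17,0x0d] = 78 d0 b0

#0 dst[0x17+4] := {0xd0,0x95,0x8b,0xbf}
#1 dst[0x18+3] := {0x24,0xd0,0x95}
#2 dst[0x0b+2] := {0xac,0x34}
#3 dst[0x01+7] := {0xac,0x34,0xb0,0x2b,0xf2,0x15,0x95}
#4 dst[0x05+7] := {0x77,0xac,0x34,0xb0,0x2b,0xf2,0x15}
#5 dst[0x0d+4] := {0xb0,0x2b,0xf2,0x15}
query mem[0x15]=0x78, mem[0x17]=0xd0, mem[0x0d]=0xb0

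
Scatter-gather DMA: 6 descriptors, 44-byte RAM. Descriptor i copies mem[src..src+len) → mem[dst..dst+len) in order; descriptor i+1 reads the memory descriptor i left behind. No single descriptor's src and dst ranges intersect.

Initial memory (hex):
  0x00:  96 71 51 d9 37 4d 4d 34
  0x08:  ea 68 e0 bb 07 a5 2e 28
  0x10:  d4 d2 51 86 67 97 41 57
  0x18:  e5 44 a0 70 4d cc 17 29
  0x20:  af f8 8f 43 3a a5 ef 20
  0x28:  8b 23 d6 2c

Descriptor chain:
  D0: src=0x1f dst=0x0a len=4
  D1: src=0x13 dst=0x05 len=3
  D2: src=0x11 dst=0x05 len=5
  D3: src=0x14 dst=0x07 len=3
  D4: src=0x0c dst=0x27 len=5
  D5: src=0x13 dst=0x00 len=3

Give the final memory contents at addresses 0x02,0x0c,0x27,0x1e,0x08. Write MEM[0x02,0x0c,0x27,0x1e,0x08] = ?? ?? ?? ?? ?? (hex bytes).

MEM[0x02,0x0c,0x27,0x1e,0x08] = 97 f8 f8 17 97

#0 dst[0x0a+4] := {0x29,0xaf,0xf8,0x8f}
#1 dst[0x05+3] := {0x86,0x67,0x97}
#2 dst[0x05+5] := {0xd2,0x51,0x86,0x67,0x97}
#3 dst[0x07+3] := {0x67,0x97,0x41}
#4 dst[0x27+5] := {0xf8,0x8f,0x2e,0x28,0xd4}
#5 dst[0x00+3] := {0x86,0x67,0x97}
query mem[0x02]=0x97, mem[0x0c]=0xf8, mem[0x27]=0xf8, mem[0x1e]=0x17, mem[0x08]=0x97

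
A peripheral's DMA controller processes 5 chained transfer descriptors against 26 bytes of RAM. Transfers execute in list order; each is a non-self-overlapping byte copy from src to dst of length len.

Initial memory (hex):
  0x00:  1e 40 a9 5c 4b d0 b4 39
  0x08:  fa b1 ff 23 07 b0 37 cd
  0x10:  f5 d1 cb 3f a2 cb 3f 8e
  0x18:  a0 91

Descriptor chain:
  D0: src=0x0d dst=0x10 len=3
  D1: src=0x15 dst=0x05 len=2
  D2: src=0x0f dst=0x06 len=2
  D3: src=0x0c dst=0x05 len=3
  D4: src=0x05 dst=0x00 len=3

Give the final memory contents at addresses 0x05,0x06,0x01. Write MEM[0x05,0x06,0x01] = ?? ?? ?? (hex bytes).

  after D0: wrote 3B at 0x10 = b037cd
  after D1: wrote 2B at 0x05 = cb3f
  after D2: wrote 2B at 0x06 = cdb0
  after D3: wrote 3B at 0x05 = 07b037
  after D4: wrote 3B at 0x00 = 07b037
query mem[0x05]=0x07, mem[0x06]=0xb0, mem[0x01]=0xb0

MEM[0x05,0x06,0x01] = 07 b0 b0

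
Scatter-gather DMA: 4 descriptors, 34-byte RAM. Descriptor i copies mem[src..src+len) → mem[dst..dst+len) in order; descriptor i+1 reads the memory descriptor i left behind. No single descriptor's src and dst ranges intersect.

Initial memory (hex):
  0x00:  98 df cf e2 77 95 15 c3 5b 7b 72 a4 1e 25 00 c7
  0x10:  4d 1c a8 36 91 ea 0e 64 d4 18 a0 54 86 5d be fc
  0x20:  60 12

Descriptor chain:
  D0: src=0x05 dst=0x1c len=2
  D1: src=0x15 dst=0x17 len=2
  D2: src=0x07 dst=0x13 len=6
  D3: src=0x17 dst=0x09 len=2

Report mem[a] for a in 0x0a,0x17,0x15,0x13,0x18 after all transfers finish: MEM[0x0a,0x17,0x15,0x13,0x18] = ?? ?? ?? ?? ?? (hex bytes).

D0: mem[0x1c..0x1d] <- [95 15]
D1: mem[0x17..0x18] <- [ea 0e]
D2: mem[0x13..0x18] <- [c3 5b 7b 72 a4 1e]
D3: mem[0x09..0x0a] <- [a4 1e]
query mem[0x0a]=0x1e, mem[0x17]=0xa4, mem[0x15]=0x7b, mem[0x13]=0xc3, mem[0x18]=0x1e

MEM[0x0a,0x17,0x15,0x13,0x18] = 1e a4 7b c3 1e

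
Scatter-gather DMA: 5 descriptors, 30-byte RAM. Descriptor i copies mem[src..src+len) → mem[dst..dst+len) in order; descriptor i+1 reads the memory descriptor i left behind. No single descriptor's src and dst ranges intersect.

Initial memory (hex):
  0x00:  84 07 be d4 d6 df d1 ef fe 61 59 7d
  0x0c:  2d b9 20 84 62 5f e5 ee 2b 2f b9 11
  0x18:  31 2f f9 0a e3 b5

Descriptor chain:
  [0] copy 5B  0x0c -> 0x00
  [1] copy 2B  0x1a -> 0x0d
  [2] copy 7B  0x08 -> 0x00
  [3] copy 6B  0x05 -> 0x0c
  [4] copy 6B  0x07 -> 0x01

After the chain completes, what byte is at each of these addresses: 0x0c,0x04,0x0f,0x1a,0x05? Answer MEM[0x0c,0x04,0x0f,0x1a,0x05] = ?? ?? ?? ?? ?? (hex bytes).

MEM[0x0c,0x04,0x0f,0x1a,0x05] = f9 59 fe f9 7d

  after D0: wrote 5B at 0x00 = 2db9208462
  after D1: wrote 2B at 0x0d = f90a
  after D2: wrote 7B at 0x00 = fe61597d2df90a
  after D3: wrote 6B at 0x0c = f90aeffe6159
  after D4: wrote 6B at 0x01 = effe61597df9
query mem[0x0c]=0xf9, mem[0x04]=0x59, mem[0x0f]=0xfe, mem[0x1a]=0xf9, mem[0x05]=0x7d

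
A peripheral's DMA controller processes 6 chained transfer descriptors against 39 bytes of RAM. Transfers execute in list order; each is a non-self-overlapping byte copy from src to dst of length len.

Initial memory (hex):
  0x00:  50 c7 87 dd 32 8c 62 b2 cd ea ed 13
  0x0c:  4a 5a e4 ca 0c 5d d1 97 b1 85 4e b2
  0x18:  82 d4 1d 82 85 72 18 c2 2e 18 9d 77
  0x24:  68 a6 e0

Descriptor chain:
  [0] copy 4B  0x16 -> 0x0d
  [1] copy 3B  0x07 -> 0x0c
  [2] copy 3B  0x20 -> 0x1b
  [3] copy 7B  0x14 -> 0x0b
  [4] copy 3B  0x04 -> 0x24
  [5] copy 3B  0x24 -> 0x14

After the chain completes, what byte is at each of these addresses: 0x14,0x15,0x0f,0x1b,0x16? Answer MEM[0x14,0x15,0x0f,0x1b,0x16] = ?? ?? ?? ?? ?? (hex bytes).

MEM[0x14,0x15,0x0f,0x1b,0x16] = 32 8c 82 2e 62

D0: mem[0x0d..0x10] <- [4e b2 82 d4]
D1: mem[0x0c..0x0e] <- [b2 cd ea]
D2: mem[0x1b..0x1d] <- [2e 18 9d]
D3: mem[0x0b..0x11] <- [b1 85 4e b2 82 d4 1d]
D4: mem[0x24..0x26] <- [32 8c 62]
D5: mem[0x14..0x16] <- [32 8c 62]
query mem[0x14]=0x32, mem[0x15]=0x8c, mem[0x0f]=0x82, mem[0x1b]=0x2e, mem[0x16]=0x62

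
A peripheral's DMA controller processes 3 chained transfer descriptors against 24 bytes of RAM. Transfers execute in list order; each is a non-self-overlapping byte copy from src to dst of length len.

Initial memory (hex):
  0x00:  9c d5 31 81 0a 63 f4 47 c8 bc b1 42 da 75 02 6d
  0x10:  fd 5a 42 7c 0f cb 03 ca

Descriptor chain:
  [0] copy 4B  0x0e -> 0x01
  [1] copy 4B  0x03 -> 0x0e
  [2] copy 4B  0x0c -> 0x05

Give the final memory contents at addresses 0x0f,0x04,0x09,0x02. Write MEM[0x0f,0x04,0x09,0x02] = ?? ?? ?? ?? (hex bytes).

MEM[0x0f,0x04,0x09,0x02] = 5a 5a bc 6d

[0] 0x0e->0x01 len=4 : 02 6d fd 5a
[1] 0x03->0x0e len=4 : fd 5a 63 f4
[2] 0x0c->0x05 len=4 : da 75 fd 5a
query mem[0x0f]=0x5a, mem[0x04]=0x5a, mem[0x09]=0xbc, mem[0x02]=0x6d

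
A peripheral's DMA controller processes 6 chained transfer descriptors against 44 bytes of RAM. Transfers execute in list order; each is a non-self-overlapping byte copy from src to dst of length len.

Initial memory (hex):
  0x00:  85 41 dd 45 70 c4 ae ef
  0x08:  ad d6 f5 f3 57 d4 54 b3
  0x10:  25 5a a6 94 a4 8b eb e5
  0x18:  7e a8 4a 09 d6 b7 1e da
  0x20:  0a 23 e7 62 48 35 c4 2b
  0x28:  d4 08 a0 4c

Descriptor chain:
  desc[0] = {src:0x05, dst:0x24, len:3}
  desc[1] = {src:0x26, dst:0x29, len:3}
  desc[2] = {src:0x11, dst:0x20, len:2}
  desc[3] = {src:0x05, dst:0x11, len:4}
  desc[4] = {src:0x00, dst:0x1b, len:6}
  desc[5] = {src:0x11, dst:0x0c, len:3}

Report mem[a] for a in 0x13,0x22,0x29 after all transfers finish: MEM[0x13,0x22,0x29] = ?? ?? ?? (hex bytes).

MEM[0x13,0x22,0x29] = ef e7 ef

D0: mem[0x24..0x26] <- [c4 ae ef]
D1: mem[0x29..0x2b] <- [ef 2b d4]
D2: mem[0x20..0x21] <- [5a a6]
D3: mem[0x11..0x14] <- [c4 ae ef ad]
D4: mem[0x1b..0x20] <- [85 41 dd 45 70 c4]
D5: mem[0x0c..0x0e] <- [c4 ae ef]
query mem[0x13]=0xef, mem[0x22]=0xe7, mem[0x29]=0xef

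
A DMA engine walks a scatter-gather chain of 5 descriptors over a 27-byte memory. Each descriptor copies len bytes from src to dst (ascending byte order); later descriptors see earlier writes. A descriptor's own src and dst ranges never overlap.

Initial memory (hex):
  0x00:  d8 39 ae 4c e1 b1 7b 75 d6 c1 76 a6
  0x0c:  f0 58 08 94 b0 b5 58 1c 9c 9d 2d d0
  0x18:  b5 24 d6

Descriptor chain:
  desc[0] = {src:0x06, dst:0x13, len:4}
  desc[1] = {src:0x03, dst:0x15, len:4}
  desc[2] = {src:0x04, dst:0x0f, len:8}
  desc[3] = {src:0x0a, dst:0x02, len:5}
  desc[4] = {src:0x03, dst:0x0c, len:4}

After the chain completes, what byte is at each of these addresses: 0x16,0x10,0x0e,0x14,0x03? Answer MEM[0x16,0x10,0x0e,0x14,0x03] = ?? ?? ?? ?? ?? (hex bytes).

MEM[0x16,0x10,0x0e,0x14,0x03] = a6 b1 58 c1 a6

D0: mem[0x13..0x16] <- [7b 75 d6 c1]
D1: mem[0x15..0x18] <- [4c e1 b1 7b]
D2: mem[0x0f..0x16] <- [e1 b1 7b 75 d6 c1 76 a6]
D3: mem[0x02..0x06] <- [76 a6 f0 58 08]
D4: mem[0x0c..0x0f] <- [a6 f0 58 08]
query mem[0x16]=0xa6, mem[0x10]=0xb1, mem[0x0e]=0x58, mem[0x14]=0xc1, mem[0x03]=0xa6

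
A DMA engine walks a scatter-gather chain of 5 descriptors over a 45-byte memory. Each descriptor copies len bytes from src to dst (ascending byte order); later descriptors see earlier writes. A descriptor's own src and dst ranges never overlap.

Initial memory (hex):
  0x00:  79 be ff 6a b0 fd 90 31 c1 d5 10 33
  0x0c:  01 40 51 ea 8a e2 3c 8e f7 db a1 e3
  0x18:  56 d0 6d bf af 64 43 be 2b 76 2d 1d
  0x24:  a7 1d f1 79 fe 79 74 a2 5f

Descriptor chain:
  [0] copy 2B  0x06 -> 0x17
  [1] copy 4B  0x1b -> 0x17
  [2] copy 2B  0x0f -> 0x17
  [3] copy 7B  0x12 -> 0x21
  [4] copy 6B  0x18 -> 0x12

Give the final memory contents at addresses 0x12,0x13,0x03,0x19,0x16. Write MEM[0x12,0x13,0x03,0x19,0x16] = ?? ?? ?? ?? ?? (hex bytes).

MEM[0x12,0x13,0x03,0x19,0x16] = 8a 64 6a 64 af

  after D0: wrote 2B at 0x17 = 9031
  after D1: wrote 4B at 0x17 = bfaf6443
  after D2: wrote 2B at 0x17 = ea8a
  after D3: wrote 7B at 0x21 = 3c8ef7dba1ea8a
  after D4: wrote 6B at 0x12 = 8a6443bfaf64
query mem[0x12]=0x8a, mem[0x13]=0x64, mem[0x03]=0x6a, mem[0x19]=0x64, mem[0x16]=0xaf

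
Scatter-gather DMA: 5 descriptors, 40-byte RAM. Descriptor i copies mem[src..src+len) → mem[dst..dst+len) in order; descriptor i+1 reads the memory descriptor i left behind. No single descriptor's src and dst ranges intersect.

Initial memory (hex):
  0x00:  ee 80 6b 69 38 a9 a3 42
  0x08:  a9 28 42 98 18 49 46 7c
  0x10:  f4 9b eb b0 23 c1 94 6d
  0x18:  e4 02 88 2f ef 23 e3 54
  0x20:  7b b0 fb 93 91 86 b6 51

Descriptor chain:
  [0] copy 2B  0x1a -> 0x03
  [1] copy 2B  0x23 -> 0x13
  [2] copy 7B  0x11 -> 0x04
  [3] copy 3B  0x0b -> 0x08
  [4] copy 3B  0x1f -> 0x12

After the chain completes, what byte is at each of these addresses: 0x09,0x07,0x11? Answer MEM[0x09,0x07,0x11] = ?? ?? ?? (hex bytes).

#0 dst[0x03+2] := {0x88,0x2f}
#1 dst[0x13+2] := {0x93,0x91}
#2 dst[0x04+7] := {0x9b,0xeb,0x93,0x91,0xc1,0x94,0x6d}
#3 dst[0x08+3] := {0x98,0x18,0x49}
#4 dst[0x12+3] := {0x54,0x7b,0xb0}
query mem[0x09]=0x18, mem[0x07]=0x91, mem[0x11]=0x9b

MEM[0x09,0x07,0x11] = 18 91 9b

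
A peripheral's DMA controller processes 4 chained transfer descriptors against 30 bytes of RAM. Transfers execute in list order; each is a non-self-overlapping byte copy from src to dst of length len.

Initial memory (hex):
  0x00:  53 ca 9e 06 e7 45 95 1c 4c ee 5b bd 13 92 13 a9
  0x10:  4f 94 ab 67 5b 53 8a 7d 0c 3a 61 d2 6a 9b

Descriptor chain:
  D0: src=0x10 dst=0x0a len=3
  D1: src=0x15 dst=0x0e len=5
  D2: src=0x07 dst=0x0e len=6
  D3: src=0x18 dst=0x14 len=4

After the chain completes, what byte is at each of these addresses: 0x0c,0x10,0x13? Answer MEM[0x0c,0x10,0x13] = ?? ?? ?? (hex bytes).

MEM[0x0c,0x10,0x13] = ab ee ab

  after D0: wrote 3B at 0x0a = 4f94ab
  after D1: wrote 5B at 0x0e = 538a7d0c3a
  after D2: wrote 6B at 0x0e = 1c4cee4f94ab
  after D3: wrote 4B at 0x14 = 0c3a61d2
query mem[0x0c]=0xab, mem[0x10]=0xee, mem[0x13]=0xab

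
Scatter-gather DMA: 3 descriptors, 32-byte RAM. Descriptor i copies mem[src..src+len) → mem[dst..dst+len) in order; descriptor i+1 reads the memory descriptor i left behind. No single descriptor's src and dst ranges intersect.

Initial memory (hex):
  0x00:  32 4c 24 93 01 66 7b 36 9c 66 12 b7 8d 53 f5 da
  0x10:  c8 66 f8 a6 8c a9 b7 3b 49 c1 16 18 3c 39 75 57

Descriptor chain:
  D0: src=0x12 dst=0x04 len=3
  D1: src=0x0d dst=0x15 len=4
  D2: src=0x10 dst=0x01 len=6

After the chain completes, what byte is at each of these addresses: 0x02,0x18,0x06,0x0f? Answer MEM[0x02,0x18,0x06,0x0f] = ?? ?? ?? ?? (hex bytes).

MEM[0x02,0x18,0x06,0x0f] = 66 c8 53 da

  after D0: wrote 3B at 0x04 = f8a68c
  after D1: wrote 4B at 0x15 = 53f5dac8
  after D2: wrote 6B at 0x01 = c866f8a68c53
query mem[0x02]=0x66, mem[0x18]=0xc8, mem[0x06]=0x53, mem[0x0f]=0xda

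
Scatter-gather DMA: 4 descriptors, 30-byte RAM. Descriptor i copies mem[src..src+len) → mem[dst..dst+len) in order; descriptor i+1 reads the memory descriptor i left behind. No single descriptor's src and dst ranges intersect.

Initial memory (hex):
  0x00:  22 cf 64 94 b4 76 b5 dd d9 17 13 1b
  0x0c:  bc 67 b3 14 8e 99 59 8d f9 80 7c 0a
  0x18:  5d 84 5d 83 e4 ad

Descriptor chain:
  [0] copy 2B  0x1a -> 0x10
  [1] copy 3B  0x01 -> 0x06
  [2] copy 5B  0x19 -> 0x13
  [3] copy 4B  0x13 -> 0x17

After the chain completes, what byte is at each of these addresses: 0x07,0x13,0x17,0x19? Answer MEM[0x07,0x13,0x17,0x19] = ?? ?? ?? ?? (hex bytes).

[0] 0x1a->0x10 len=2 : 5d 83
[1] 0x01->0x06 len=3 : cf 64 94
[2] 0x19->0x13 len=5 : 84 5d 83 e4 ad
[3] 0x13->0x17 len=4 : 84 5d 83 e4
query mem[0x07]=0x64, mem[0x13]=0x84, mem[0x17]=0x84, mem[0x19]=0x83

MEM[0x07,0x13,0x17,0x19] = 64 84 84 83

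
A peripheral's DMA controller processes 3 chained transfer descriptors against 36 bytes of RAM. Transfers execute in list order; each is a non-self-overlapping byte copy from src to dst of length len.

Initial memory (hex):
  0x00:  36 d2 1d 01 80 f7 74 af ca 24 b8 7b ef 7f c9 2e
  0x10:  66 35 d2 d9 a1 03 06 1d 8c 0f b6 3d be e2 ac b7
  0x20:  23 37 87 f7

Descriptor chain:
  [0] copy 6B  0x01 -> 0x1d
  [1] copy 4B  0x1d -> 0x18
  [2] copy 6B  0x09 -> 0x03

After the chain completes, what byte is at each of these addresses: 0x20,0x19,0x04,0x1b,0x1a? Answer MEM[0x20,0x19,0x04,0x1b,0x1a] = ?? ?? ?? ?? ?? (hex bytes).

  after D0: wrote 6B at 0x1d = d21d0180f774
  after D1: wrote 4B at 0x18 = d21d0180
  after D2: wrote 6B at 0x03 = 24b87bef7fc9
query mem[0x20]=0x80, mem[0x19]=0x1d, mem[0x04]=0xb8, mem[0x1b]=0x80, mem[0x1a]=0x01

MEM[0x20,0x19,0x04,0x1b,0x1a] = 80 1d b8 80 01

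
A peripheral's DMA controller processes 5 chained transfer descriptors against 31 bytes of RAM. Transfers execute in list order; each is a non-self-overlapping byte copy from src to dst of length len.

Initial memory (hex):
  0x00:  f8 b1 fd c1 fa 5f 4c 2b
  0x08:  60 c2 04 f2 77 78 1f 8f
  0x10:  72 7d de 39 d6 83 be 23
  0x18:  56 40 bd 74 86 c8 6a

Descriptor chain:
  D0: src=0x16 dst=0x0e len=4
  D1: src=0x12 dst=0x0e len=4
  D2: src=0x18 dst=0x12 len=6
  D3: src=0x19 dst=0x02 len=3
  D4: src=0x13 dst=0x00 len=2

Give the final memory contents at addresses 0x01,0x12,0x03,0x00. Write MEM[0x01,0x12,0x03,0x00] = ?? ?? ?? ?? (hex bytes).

MEM[0x01,0x12,0x03,0x00] = bd 56 bd 40

[0] 0x16->0x0e len=4 : be 23 56 40
[1] 0x12->0x0e len=4 : de 39 d6 83
[2] 0x18->0x12 len=6 : 56 40 bd 74 86 c8
[3] 0x19->0x02 len=3 : 40 bd 74
[4] 0x13->0x00 len=2 : 40 bd
query mem[0x01]=0xbd, mem[0x12]=0x56, mem[0x03]=0xbd, mem[0x00]=0x40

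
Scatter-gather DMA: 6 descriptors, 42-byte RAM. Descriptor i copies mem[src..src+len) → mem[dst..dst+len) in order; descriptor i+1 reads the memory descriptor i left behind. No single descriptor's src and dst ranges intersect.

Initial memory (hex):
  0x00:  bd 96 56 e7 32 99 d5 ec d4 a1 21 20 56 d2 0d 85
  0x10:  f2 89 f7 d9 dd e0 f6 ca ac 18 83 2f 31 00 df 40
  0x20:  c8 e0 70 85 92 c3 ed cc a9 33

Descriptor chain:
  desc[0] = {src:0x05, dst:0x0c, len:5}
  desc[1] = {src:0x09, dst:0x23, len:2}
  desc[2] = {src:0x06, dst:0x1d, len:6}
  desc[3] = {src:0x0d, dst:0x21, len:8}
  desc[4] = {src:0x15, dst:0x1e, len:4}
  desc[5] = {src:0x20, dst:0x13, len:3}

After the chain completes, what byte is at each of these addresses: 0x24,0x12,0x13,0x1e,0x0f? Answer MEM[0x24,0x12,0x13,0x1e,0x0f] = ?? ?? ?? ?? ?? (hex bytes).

  after D0: wrote 5B at 0x0c = 99d5ecd4a1
  after D1: wrote 2B at 0x23 = a121
  after D2: wrote 6B at 0x1d = d5ecd4a12120
  after D3: wrote 8B at 0x21 = d5ecd4a189f7d9dd
  after D4: wrote 4B at 0x1e = e0f6caac
  after D5: wrote 3B at 0x13 = caacec
query mem[0x24]=0xa1, mem[0x12]=0xf7, mem[0x13]=0xca, mem[0x1e]=0xe0, mem[0x0f]=0xd4

MEM[0x24,0x12,0x13,0x1e,0x0f] = a1 f7 ca e0 d4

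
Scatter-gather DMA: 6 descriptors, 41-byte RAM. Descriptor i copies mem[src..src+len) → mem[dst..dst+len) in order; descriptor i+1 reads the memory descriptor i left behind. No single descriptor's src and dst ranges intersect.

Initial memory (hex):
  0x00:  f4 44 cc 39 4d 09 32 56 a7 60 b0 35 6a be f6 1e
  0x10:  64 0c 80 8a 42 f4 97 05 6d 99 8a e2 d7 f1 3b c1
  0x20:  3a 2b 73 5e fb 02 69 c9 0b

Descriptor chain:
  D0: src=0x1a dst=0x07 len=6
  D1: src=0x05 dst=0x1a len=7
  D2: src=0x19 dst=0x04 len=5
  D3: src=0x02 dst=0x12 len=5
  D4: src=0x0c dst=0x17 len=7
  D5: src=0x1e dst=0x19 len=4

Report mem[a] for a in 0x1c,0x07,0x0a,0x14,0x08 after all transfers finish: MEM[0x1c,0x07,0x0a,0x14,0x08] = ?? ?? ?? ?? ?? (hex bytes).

#0 dst[0x07+6] := {0x8a,0xe2,0xd7,0xf1,0x3b,0xc1}
#1 dst[0x1a+7] := {0x09,0x32,0x8a,0xe2,0xd7,0xf1,0x3b}
#2 dst[0x04+5] := {0x99,0x09,0x32,0x8a,0xe2}
#3 dst[0x12+5] := {0xcc,0x39,0x99,0x09,0x32}
#4 dst[0x17+7] := {0xc1,0xbe,0xf6,0x1e,0x64,0x0c,0xcc}
#5 dst[0x19+4] := {0xd7,0xf1,0x3b,0x2b}
query mem[0x1c]=0x2b, mem[0x07]=0x8a, mem[0x0a]=0xf1, mem[0x14]=0x99, mem[0x08]=0xe2

MEM[0x1c,0x07,0x0a,0x14,0x08] = 2b 8a f1 99 e2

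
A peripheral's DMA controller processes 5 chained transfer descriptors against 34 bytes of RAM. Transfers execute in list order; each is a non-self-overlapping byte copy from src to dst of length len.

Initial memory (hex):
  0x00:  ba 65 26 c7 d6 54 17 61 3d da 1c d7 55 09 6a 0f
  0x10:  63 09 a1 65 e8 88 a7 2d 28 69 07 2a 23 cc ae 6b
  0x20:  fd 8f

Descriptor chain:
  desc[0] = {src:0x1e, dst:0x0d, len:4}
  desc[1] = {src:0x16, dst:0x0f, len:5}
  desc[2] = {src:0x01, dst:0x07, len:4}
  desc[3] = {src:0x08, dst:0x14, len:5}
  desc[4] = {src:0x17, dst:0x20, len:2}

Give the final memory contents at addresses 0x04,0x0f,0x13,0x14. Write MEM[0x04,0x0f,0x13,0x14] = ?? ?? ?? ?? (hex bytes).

D0: mem[0x0d..0x10] <- [ae 6b fd 8f]
D1: mem[0x0f..0x13] <- [a7 2d 28 69 07]
D2: mem[0x07..0x0a] <- [65 26 c7 d6]
D3: mem[0x14..0x18] <- [26 c7 d6 d7 55]
D4: mem[0x20..0x21] <- [d7 55]
query mem[0x04]=0xd6, mem[0x0f]=0xa7, mem[0x13]=0x07, mem[0x14]=0x26

MEM[0x04,0x0f,0x13,0x14] = d6 a7 07 26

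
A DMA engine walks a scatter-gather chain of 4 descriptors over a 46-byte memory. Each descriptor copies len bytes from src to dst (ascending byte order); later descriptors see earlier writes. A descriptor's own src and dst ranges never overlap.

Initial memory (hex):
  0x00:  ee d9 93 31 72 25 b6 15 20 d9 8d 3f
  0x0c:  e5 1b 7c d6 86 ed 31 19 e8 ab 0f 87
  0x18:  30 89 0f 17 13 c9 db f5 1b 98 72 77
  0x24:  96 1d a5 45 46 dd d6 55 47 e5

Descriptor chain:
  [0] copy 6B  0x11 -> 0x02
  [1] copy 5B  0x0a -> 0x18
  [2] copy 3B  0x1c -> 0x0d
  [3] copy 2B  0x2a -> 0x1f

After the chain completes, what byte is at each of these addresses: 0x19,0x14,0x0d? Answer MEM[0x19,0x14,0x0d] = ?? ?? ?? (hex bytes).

  after D0: wrote 6B at 0x02 = ed3119e8ab0f
  after D1: wrote 5B at 0x18 = 8d3fe51b7c
  after D2: wrote 3B at 0x0d = 7cc9db
  after D3: wrote 2B at 0x1f = d655
query mem[0x19]=0x3f, mem[0x14]=0xe8, mem[0x0d]=0x7c

MEM[0x19,0x14,0x0d] = 3f e8 7c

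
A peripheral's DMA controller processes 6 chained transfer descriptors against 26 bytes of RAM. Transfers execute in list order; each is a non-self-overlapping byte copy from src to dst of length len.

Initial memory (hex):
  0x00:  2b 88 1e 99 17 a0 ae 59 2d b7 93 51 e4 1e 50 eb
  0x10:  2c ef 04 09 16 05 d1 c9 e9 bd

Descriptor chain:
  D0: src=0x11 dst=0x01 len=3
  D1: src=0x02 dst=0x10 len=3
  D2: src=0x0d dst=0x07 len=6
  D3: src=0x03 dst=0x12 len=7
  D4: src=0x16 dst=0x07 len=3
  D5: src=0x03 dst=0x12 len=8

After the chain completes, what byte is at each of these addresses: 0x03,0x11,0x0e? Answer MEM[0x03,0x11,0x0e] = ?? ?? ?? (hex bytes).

MEM[0x03,0x11,0x0e] = 09 09 50

  after D0: wrote 3B at 0x01 = ef0409
  after D1: wrote 3B at 0x10 = 040917
  after D2: wrote 6B at 0x07 = 1e50eb040917
  after D3: wrote 7B at 0x12 = 0917a0ae1e50eb
  after D4: wrote 3B at 0x07 = 1e50eb
  after D5: wrote 8B at 0x12 = 0917a0ae1e50eb04
query mem[0x03]=0x09, mem[0x11]=0x09, mem[0x0e]=0x50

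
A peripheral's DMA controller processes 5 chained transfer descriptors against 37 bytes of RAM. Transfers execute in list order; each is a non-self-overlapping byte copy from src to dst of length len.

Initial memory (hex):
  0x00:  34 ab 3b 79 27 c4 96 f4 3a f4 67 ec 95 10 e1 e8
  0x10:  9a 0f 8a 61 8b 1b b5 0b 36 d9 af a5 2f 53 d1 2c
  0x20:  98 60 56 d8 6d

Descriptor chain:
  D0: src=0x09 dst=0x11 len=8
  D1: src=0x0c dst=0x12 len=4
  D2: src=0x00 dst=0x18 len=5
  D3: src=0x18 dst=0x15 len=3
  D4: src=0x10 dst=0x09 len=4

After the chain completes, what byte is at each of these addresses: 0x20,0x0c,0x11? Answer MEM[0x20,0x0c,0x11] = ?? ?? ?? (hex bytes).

#0 dst[0x11+8] := {0xf4,0x67,0xec,0x95,0x10,0xe1,0xe8,0x9a}
#1 dst[0x12+4] := {0x95,0x10,0xe1,0xe8}
#2 dst[0x18+5] := {0x34,0xab,0x3b,0x79,0x27}
#3 dst[0x15+3] := {0x34,0xab,0x3b}
#4 dst[0x09+4] := {0x9a,0xf4,0x95,0x10}
query mem[0x20]=0x98, mem[0x0c]=0x10, mem[0x11]=0xf4

MEM[0x20,0x0c,0x11] = 98 10 f4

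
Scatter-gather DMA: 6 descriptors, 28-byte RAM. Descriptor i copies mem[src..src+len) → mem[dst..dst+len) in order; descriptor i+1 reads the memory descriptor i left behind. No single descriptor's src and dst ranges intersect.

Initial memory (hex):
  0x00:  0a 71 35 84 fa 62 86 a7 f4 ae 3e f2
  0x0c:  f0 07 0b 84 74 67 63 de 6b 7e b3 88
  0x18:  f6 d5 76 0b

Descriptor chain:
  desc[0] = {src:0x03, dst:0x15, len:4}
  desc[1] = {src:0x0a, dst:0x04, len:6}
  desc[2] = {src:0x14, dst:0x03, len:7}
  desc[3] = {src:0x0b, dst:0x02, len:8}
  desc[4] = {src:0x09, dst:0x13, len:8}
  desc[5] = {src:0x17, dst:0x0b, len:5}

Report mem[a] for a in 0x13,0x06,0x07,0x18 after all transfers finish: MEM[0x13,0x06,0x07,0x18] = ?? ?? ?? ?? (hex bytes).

[0] 0x03->0x15 len=4 : 84 fa 62 86
[1] 0x0a->0x04 len=6 : 3e f2 f0 07 0b 84
[2] 0x14->0x03 len=7 : 6b 84 fa 62 86 d5 76
[3] 0x0b->0x02 len=8 : f2 f0 07 0b 84 74 67 63
[4] 0x09->0x13 len=8 : 63 3e f2 f0 07 0b 84 74
[5] 0x17->0x0b len=5 : 07 0b 84 74 0b
query mem[0x13]=0x63, mem[0x06]=0x84, mem[0x07]=0x74, mem[0x18]=0x0b

MEM[0x13,0x06,0x07,0x18] = 63 84 74 0b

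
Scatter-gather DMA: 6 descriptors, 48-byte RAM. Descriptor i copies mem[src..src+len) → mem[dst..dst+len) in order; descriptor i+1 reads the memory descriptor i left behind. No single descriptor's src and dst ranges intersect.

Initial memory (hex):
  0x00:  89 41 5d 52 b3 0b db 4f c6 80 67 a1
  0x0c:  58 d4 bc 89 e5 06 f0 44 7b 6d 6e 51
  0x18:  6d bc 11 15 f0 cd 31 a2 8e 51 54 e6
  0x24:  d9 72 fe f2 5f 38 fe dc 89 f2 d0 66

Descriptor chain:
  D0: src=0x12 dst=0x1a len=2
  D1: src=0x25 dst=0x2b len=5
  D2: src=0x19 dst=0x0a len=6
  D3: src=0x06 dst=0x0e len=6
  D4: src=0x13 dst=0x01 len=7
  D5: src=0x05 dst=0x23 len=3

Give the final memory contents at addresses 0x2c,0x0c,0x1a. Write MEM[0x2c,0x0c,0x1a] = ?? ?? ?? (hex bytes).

[0] 0x12->0x1a len=2 : f0 44
[1] 0x25->0x2b len=5 : 72 fe f2 5f 38
[2] 0x19->0x0a len=6 : bc f0 44 f0 cd 31
[3] 0x06->0x0e len=6 : db 4f c6 80 bc f0
[4] 0x13->0x01 len=7 : f0 7b 6d 6e 51 6d bc
[5] 0x05->0x23 len=3 : 51 6d bc
query mem[0x2c]=0xfe, mem[0x0c]=0x44, mem[0x1a]=0xf0

MEM[0x2c,0x0c,0x1a] = fe 44 f0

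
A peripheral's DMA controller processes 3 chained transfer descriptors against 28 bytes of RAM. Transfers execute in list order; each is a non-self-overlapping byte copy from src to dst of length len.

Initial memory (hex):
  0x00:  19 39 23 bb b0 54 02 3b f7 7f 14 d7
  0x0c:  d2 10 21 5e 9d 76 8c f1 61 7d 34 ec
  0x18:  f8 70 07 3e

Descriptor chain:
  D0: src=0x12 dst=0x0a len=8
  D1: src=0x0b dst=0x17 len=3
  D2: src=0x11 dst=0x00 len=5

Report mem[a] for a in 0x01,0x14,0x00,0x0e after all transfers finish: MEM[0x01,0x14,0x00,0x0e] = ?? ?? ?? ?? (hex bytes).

[0] 0x12->0x0a len=8 : 8c f1 61 7d 34 ec f8 70
[1] 0x0b->0x17 len=3 : f1 61 7d
[2] 0x11->0x00 len=5 : 70 8c f1 61 7d
query mem[0x01]=0x8c, mem[0x14]=0x61, mem[0x00]=0x70, mem[0x0e]=0x34

MEM[0x01,0x14,0x00,0x0e] = 8c 61 70 34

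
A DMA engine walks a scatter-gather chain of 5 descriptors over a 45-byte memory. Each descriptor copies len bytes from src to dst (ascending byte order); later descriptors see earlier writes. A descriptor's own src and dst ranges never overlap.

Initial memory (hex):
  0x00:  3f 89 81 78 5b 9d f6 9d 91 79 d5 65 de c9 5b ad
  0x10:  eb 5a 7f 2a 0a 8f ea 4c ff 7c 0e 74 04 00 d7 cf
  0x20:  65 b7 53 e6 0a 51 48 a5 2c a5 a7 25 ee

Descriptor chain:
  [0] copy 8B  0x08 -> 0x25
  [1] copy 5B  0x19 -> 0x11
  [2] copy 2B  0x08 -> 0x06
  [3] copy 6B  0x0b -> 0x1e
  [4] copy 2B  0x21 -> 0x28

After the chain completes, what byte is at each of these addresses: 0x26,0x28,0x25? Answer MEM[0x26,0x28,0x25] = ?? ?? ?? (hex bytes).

  after D0: wrote 8B at 0x25 = 9179d565dec95bad
  after D1: wrote 5B at 0x11 = 7c0e740400
  after D2: wrote 2B at 0x06 = 9179
  after D3: wrote 6B at 0x1e = 65dec95badeb
  after D4: wrote 2B at 0x28 = 5bad
query mem[0x26]=0x79, mem[0x28]=0x5b, mem[0x25]=0x91

MEM[0x26,0x28,0x25] = 79 5b 91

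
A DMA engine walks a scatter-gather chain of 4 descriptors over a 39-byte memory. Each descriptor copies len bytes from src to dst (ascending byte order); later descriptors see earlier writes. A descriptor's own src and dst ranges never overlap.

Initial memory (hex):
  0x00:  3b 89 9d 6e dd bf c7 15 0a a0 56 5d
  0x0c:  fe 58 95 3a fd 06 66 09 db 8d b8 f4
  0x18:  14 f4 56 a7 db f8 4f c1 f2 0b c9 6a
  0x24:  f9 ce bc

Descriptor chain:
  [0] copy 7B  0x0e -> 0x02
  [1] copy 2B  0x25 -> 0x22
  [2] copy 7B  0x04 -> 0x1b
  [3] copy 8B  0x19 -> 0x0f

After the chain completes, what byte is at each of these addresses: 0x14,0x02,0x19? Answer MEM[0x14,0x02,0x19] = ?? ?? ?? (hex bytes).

[0] 0x0e->0x02 len=7 : 95 3a fd 06 66 09 db
[1] 0x25->0x22 len=2 : ce bc
[2] 0x04->0x1b len=7 : fd 06 66 09 db a0 56
[3] 0x19->0x0f len=8 : f4 56 fd 06 66 09 db a0
query mem[0x14]=0x09, mem[0x02]=0x95, mem[0x19]=0xf4

MEM[0x14,0x02,0x19] = 09 95 f4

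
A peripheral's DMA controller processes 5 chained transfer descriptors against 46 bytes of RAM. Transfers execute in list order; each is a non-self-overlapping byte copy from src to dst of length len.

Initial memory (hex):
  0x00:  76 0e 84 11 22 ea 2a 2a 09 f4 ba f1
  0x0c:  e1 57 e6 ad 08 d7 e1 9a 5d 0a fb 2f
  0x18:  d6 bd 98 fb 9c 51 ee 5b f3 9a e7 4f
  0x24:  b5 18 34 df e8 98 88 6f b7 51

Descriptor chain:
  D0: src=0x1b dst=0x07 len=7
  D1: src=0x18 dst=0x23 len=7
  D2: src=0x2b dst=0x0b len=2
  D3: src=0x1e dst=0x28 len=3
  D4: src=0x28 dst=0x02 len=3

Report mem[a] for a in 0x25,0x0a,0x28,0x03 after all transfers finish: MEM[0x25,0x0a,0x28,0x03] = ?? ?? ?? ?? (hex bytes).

#0 dst[0x07+7] := {0xfb,0x9c,0x51,0xee,0x5b,0xf3,0x9a}
#1 dst[0x23+7] := {0xd6,0xbd,0x98,0xfb,0x9c,0x51,0xee}
#2 dst[0x0b+2] := {0x6f,0xb7}
#3 dst[0x28+3] := {0xee,0x5b,0xf3}
#4 dst[0x02+3] := {0xee,0x5b,0xf3}
query mem[0x25]=0x98, mem[0x0a]=0xee, mem[0x28]=0xee, mem[0x03]=0x5b

MEM[0x25,0x0a,0x28,0x03] = 98 ee ee 5b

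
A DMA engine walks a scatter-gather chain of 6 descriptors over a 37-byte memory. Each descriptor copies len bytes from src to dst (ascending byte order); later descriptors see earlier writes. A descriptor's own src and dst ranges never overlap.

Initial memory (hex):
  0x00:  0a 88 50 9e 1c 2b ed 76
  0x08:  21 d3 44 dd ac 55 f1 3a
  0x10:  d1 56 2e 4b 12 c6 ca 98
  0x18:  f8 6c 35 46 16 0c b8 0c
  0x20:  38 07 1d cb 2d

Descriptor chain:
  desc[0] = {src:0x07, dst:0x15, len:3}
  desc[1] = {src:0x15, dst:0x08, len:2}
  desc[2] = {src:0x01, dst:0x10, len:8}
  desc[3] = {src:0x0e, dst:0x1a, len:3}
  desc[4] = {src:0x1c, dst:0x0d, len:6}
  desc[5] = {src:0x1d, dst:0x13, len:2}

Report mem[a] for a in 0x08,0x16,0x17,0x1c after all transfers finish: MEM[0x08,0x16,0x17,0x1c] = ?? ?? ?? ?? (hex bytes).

MEM[0x08,0x16,0x17,0x1c] = 76 76 76 88

  after D0: wrote 3B at 0x15 = 7621d3
  after D1: wrote 2B at 0x08 = 7621
  after D2: wrote 8B at 0x10 = 88509e1c2bed7676
  after D3: wrote 3B at 0x1a = f13a88
  after D4: wrote 6B at 0x0d = 880cb80c3807
  after D5: wrote 2B at 0x13 = 0cb8
query mem[0x08]=0x76, mem[0x16]=0x76, mem[0x17]=0x76, mem[0x1c]=0x88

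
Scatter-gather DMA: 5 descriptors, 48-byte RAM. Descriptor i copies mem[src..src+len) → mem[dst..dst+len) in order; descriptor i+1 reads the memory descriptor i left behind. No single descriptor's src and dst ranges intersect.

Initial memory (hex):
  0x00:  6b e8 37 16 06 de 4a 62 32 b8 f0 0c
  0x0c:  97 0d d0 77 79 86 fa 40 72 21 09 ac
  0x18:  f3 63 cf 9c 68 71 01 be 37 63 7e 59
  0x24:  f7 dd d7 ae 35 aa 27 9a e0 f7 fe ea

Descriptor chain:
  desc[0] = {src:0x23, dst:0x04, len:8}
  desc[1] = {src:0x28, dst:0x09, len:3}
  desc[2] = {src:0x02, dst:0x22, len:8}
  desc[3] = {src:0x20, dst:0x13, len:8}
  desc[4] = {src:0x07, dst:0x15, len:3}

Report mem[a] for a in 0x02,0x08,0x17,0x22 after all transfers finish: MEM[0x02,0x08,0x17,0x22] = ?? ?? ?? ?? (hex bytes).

#0 dst[0x04+8] := {0x59,0xf7,0xdd,0xd7,0xae,0x35,0xaa,0x27}
#1 dst[0x09+3] := {0x35,0xaa,0x27}
#2 dst[0x22+8] := {0x37,0x16,0x59,0xf7,0xdd,0xd7,0xae,0x35}
#3 dst[0x13+8] := {0x37,0x63,0x37,0x16,0x59,0xf7,0xdd,0xd7}
#4 dst[0x15+3] := {0xd7,0xae,0x35}
query mem[0x02]=0x37, mem[0x08]=0xae, mem[0x17]=0x35, mem[0x22]=0x37

MEM[0x02,0x08,0x17,0x22] = 37 ae 35 37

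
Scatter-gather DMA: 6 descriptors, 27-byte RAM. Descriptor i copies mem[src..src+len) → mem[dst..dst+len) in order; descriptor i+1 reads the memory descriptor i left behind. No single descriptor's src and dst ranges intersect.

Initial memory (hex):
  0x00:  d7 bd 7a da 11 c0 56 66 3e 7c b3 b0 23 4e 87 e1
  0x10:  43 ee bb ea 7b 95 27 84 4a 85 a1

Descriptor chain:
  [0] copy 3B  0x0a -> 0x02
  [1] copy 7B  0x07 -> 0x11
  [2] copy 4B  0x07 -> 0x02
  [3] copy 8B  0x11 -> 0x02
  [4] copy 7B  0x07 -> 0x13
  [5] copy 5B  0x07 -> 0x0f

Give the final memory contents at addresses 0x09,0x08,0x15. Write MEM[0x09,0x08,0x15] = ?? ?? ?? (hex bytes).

  after D0: wrote 3B at 0x02 = b3b023
  after D1: wrote 7B at 0x11 = 663e7cb3b0234e
  after D2: wrote 4B at 0x02 = 663e7cb3
  after D3: wrote 8B at 0x02 = 663e7cb3b0234e4a
  after D4: wrote 7B at 0x13 = 234e4ab3b0234e
  after D5: wrote 5B at 0x0f = 234e4ab3b0
query mem[0x09]=0x4a, mem[0x08]=0x4e, mem[0x15]=0x4a

MEM[0x09,0x08,0x15] = 4a 4e 4a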